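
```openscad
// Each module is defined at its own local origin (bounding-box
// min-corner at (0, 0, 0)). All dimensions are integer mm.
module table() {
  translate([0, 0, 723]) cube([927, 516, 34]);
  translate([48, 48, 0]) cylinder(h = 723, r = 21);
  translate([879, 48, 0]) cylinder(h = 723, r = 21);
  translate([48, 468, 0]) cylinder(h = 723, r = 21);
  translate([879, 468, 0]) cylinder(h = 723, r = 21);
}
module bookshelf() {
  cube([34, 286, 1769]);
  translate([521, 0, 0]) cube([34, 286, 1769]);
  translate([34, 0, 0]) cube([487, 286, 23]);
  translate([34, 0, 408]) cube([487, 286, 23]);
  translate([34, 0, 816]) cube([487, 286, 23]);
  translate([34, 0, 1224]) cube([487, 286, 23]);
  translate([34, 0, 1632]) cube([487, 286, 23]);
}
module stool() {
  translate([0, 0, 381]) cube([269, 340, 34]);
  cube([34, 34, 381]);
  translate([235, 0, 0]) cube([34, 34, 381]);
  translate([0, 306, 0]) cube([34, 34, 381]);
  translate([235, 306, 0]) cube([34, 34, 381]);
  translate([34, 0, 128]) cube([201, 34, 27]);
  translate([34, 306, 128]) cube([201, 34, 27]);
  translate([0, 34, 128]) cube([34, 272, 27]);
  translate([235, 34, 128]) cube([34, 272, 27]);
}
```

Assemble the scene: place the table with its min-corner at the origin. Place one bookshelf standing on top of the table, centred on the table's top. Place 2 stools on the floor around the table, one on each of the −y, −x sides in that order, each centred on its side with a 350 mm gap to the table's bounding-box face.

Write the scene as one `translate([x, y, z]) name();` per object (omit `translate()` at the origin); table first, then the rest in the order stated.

table();
translate([186, 115, 757]) bookshelf();
translate([329, -690, 0]) stool();
translate([-619, 88, 0]) stool();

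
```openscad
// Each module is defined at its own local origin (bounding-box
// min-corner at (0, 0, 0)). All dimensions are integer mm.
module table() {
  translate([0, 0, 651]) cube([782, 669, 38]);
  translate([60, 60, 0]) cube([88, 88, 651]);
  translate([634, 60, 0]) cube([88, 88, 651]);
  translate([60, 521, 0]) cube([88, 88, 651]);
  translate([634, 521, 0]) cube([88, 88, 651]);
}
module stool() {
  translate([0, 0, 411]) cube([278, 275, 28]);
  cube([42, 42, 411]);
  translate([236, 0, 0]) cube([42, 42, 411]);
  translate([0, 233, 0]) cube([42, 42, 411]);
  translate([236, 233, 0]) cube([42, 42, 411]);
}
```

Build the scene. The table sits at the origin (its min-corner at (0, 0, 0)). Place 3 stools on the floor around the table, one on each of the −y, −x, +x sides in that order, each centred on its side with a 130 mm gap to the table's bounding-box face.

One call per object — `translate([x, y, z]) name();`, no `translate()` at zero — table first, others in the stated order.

table();
translate([252, -405, 0]) stool();
translate([-408, 197, 0]) stool();
translate([912, 197, 0]) stool();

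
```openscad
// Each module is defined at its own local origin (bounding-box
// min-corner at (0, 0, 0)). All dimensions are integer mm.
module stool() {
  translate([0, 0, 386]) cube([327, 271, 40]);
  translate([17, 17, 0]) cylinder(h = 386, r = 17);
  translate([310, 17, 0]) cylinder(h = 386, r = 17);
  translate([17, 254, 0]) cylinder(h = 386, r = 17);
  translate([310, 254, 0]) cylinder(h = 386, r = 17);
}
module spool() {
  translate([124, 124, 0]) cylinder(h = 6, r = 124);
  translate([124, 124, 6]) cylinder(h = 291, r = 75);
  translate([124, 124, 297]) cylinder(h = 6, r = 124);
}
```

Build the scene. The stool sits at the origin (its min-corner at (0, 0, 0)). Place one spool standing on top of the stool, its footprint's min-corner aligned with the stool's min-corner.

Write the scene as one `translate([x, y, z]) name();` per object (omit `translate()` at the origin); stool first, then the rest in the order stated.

stool();
translate([0, 0, 426]) spool();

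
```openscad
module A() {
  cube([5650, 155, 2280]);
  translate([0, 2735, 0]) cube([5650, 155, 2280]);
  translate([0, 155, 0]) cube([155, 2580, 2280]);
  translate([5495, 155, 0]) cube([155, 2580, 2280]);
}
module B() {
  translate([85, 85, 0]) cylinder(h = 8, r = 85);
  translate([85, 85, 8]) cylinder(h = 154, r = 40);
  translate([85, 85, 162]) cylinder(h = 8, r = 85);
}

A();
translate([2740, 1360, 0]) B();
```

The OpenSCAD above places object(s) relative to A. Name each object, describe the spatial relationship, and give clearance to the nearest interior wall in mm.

A is a house frame. B is a spool. The spool sits inside the house frame, centred. The clearance to the nearest interior wall is 1205 mm.

Clearances: x = 2585, y = 1205; minimum 1205 mm.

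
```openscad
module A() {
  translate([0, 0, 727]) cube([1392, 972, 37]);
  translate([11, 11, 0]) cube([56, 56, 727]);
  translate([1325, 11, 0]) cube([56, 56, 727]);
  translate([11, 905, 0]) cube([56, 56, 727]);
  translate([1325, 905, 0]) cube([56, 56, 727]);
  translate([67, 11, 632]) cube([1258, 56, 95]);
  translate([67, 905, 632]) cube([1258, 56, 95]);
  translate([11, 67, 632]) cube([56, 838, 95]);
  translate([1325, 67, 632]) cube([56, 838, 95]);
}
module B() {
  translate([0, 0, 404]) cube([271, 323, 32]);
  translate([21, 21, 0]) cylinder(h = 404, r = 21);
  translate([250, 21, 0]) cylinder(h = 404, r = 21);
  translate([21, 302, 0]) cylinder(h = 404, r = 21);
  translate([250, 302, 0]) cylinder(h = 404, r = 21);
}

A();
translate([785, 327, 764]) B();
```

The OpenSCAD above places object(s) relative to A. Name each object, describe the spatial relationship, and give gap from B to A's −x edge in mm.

The stool's min-x is at 785; the table's min-x is 0; gap = 785 mm.

A is a table. B is a stool. The stool is on top of the table. The gap from the stool to the table's −x edge is 785 mm.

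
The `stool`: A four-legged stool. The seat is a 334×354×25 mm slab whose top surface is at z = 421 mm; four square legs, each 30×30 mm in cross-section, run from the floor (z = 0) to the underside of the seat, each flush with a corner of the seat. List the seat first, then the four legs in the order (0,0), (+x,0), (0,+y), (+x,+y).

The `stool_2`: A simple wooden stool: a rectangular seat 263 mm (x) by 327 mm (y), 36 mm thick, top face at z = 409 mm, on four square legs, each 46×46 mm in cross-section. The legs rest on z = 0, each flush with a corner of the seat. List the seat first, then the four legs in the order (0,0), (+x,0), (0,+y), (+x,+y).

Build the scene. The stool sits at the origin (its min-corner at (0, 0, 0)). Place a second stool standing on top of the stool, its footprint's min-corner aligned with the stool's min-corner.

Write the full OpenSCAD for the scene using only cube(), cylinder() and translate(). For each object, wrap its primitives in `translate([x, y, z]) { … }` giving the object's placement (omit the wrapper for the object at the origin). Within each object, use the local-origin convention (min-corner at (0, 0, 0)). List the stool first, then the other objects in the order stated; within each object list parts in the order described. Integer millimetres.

translate([0, 0, 396]) cube([334, 354, 25]);
cube([30, 30, 396]);
translate([304, 0, 0]) cube([30, 30, 396]);
translate([0, 324, 0]) cube([30, 30, 396]);
translate([304, 324, 0]) cube([30, 30, 396]);
translate([0, 0, 421]) {
  translate([0, 0, 373]) cube([263, 327, 36]);
  cube([46, 46, 373]);
  translate([217, 0, 0]) cube([46, 46, 373]);
  translate([0, 281, 0]) cube([46, 46, 373]);
  translate([217, 281, 0]) cube([46, 46, 373]);
}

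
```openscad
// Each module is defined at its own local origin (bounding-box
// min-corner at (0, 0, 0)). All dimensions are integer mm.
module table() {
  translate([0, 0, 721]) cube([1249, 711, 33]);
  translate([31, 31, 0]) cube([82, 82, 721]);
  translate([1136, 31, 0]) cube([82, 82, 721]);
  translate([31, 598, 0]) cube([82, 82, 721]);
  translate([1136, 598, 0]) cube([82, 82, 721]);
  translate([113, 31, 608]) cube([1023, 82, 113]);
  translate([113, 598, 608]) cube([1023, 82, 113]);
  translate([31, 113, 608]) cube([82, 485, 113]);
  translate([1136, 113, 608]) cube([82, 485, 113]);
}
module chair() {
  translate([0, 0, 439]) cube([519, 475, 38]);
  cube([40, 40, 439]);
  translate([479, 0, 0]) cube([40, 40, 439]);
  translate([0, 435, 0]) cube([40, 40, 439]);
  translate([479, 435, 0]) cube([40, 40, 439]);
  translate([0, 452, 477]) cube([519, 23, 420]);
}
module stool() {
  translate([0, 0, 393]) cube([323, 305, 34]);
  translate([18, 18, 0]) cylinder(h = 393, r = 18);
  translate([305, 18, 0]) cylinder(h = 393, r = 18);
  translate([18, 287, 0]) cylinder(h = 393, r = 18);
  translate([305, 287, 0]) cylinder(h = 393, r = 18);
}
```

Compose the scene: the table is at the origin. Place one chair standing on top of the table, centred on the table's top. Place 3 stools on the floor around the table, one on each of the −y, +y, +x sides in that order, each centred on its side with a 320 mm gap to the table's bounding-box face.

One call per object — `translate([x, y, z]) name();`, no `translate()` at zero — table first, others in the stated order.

table();
translate([365, 118, 754]) chair();
translate([463, -625, 0]) stool();
translate([463, 1031, 0]) stool();
translate([1569, 203, 0]) stool();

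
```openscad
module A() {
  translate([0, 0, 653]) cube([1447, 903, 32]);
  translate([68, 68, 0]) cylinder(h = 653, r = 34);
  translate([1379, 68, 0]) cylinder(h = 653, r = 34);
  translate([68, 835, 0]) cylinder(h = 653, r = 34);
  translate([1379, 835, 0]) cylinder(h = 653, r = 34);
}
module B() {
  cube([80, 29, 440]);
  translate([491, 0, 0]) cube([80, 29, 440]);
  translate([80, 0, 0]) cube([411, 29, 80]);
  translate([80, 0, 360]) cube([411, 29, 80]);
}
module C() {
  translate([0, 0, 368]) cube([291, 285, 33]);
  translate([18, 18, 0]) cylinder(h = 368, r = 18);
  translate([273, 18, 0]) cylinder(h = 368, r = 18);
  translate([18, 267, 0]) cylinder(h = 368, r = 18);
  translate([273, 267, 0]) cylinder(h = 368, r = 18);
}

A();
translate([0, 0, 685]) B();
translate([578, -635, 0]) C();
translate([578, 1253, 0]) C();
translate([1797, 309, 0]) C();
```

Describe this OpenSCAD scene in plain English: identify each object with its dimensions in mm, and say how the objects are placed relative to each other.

A is a table with a 1447×903 mm rectangular top, 32 mm thick, top surface at z = 685 mm, supported by four round legs of 68 mm diameter, each leg's bounding box inset 34 mm from the nearest pair of top edges, running from the floor.

B is a picture frame with a 411×280 mm rectangular opening (x by z) and a uniform 80 mm border on every side. Frame depth is 29 mm along y. It is built from two vertical stiles running the full outside height and two horizontal rails spanning the gap between the stiles.

C is a four-legged stool. The seat is 291×285 mm, 33 mm thick, top at z = 401 mm. It stands on four round legs, each 36 mm in diameter, from z = 0 to the seat underside, each leg's axis is inset half a diameter from the nearest pair of seat edges (so the leg's bounding box is flush with the corner).

The picture frame is on top of the table. Three stools sit around the table at the −y, +y, +x sides.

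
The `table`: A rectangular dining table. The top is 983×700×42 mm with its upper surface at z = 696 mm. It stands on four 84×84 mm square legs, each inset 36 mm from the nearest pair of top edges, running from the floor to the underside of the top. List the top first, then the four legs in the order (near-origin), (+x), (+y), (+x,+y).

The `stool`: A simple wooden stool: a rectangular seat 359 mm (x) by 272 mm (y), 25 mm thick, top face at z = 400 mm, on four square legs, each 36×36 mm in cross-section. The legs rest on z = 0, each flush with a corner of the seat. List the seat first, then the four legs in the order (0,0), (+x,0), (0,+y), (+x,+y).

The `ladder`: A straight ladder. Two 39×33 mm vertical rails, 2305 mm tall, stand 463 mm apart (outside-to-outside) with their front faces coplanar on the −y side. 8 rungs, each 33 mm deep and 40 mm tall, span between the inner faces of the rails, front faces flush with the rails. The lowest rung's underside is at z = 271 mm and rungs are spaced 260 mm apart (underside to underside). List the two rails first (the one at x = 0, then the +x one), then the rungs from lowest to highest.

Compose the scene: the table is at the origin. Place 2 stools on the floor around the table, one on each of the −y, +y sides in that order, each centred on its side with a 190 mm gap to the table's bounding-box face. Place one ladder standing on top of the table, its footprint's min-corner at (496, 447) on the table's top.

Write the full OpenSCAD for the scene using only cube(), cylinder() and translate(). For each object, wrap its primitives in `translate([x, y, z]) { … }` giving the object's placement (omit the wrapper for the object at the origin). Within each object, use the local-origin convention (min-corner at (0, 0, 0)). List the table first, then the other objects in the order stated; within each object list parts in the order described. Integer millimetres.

translate([0, 0, 654]) cube([983, 700, 42]);
translate([36, 36, 0]) cube([84, 84, 654]);
translate([863, 36, 0]) cube([84, 84, 654]);
translate([36, 580, 0]) cube([84, 84, 654]);
translate([863, 580, 0]) cube([84, 84, 654]);
translate([312, -462, 0]) {
  translate([0, 0, 375]) cube([359, 272, 25]);
  cube([36, 36, 375]);
  translate([323, 0, 0]) cube([36, 36, 375]);
  translate([0, 236, 0]) cube([36, 36, 375]);
  translate([323, 236, 0]) cube([36, 36, 375]);
}
translate([312, 890, 0]) {
  translate([0, 0, 375]) cube([359, 272, 25]);
  cube([36, 36, 375]);
  translate([323, 0, 0]) cube([36, 36, 375]);
  translate([0, 236, 0]) cube([36, 36, 375]);
  translate([323, 236, 0]) cube([36, 36, 375]);
}
translate([496, 447, 696]) {
  cube([39, 33, 2305]);
  translate([424, 0, 0]) cube([39, 33, 2305]);
  translate([39, 0, 271]) cube([385, 33, 40]);
  translate([39, 0, 531]) cube([385, 33, 40]);
  translate([39, 0, 791]) cube([385, 33, 40]);
  translate([39, 0, 1051]) cube([385, 33, 40]);
  translate([39, 0, 1311]) cube([385, 33, 40]);
  translate([39, 0, 1571]) cube([385, 33, 40]);
  translate([39, 0, 1831]) cube([385, 33, 40]);
  translate([39, 0, 2091]) cube([385, 33, 40]);
}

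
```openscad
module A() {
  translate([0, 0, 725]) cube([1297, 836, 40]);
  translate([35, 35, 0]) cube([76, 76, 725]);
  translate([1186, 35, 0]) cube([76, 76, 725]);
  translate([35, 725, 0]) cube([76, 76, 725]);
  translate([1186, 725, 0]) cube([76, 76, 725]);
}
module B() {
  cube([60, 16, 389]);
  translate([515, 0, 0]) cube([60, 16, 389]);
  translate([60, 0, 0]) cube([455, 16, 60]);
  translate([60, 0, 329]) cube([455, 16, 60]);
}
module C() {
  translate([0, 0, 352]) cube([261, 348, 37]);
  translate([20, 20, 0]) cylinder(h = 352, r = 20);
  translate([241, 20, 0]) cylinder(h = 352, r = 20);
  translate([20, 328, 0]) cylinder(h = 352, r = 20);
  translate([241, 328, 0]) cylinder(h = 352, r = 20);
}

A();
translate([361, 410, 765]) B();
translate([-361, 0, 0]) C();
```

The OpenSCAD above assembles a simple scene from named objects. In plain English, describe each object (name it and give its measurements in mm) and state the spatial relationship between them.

A is a table: top 1297 mm (x) × 836 mm (y), 40 mm thick, upper face at z = 765 mm, on four 76×76 mm square legs, each inset 35 mm from the nearest pair of top edges, running from z = 0 to the bottom of the top.

B is a rectangular picture frame lying in the x–z plane (depth along y). The opening is 455 mm wide (x) by 269 mm tall (z), surrounded by a border 60 mm wide on all four sides. The frame is 16 mm deep and is made of two full-height vertical stiles with two horizontal rails fitted between them.

C is a simple wooden stool: a rectangular seat 261 mm (x) by 348 mm (y), 37 mm thick, top face at z = 389 mm, on four round legs, each 40 mm in diameter. The legs rest on z = 0, each leg's axis is inset half a diameter from the nearest pair of seat edges (so the leg's bounding box is flush with the corner).

The picture frame is on top of the table, centred. The stool is on the floor beside the table on its −x side.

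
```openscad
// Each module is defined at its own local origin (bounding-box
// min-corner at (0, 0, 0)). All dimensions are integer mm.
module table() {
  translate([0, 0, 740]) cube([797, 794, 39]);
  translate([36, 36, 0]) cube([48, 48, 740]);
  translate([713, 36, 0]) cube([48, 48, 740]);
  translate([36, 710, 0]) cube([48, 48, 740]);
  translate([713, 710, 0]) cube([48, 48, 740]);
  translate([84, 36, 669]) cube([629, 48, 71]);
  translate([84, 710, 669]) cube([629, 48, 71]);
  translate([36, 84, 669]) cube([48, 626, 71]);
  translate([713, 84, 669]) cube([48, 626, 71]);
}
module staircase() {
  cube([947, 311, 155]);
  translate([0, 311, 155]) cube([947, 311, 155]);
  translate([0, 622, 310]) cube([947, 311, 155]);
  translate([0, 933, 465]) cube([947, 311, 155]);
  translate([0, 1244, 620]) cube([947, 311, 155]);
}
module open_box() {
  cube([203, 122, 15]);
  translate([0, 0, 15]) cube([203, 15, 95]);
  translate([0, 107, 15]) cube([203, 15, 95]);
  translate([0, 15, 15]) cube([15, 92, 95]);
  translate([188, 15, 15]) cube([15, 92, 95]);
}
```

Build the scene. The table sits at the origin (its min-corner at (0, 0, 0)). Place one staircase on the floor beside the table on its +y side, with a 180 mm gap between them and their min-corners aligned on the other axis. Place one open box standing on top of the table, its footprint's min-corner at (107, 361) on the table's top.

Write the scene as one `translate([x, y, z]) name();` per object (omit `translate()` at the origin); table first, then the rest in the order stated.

table();
translate([0, 974, 0]) staircase();
translate([107, 361, 779]) open_box();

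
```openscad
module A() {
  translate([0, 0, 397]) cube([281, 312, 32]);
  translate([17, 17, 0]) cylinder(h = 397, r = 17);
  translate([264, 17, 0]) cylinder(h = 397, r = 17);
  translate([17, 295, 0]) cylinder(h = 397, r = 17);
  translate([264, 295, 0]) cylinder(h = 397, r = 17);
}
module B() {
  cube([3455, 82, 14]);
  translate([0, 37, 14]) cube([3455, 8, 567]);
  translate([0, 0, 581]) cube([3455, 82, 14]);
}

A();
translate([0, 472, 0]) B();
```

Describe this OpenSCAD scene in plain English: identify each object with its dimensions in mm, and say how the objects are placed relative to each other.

A is a four-legged stool. The seat is a 281×312×32 mm slab whose top surface is at z = 429 mm; four round legs, each 34 mm in diameter, run from the floor (z = 0) to the underside of the seat, each leg's axis is inset half a diameter from the nearest pair of seat edges (so the leg's bounding box is flush with the corner).

B is an I-beam lying along x, 3455 mm long. Overall section height 595 mm. Two flanges 82 mm wide (y) and 14 mm thick, one on the floor and one at the top; a web 8 mm thick runs between them, centred on the flange width.

The I-beam is on the floor beside the stool on its +y side.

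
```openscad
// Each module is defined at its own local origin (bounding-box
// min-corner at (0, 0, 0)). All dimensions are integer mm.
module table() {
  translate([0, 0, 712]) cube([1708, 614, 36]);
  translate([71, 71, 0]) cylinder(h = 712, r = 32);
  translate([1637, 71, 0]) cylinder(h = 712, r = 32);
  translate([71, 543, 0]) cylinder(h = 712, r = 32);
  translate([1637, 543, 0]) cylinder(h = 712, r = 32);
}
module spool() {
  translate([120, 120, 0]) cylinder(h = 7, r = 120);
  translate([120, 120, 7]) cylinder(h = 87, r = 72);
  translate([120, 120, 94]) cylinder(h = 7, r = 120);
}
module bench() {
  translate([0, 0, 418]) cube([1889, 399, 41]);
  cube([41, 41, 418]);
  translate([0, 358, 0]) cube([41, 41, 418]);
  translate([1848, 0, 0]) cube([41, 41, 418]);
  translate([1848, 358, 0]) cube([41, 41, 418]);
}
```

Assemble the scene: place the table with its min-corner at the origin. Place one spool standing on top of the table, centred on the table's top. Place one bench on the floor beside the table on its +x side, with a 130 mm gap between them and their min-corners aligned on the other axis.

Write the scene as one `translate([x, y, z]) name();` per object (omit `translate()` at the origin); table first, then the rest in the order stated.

table();
translate([734, 187, 748]) spool();
translate([1838, 0, 0]) bench();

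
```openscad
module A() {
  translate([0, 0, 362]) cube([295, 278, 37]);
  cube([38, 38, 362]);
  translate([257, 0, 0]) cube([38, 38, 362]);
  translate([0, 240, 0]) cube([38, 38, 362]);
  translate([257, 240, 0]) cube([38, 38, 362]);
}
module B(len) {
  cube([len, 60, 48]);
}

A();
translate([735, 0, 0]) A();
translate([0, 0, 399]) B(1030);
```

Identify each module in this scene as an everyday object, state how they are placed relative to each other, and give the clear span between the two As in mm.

A is a stool. B is a beam. A beam spans the tops of two stools. The clear span between the two stools is 440 mm.

Second stool starts at x = 735; first ends at x = 295; clear span = 735 − 295 = 440 mm.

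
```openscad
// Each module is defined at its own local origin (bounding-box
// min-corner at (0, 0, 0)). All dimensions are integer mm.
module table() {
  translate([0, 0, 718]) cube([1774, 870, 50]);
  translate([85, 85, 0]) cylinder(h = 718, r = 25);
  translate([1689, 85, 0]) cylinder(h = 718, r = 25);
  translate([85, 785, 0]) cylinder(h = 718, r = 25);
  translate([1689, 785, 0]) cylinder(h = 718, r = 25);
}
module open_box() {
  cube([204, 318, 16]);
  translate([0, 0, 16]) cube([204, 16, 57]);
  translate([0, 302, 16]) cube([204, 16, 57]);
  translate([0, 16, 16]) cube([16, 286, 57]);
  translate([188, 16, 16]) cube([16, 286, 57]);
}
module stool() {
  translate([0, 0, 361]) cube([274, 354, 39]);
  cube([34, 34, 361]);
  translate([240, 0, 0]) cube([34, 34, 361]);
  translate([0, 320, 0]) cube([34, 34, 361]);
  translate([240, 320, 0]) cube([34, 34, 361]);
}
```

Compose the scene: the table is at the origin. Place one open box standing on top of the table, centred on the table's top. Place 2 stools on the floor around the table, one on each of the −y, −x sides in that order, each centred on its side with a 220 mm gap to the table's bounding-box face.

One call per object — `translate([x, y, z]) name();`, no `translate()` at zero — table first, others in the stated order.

table();
translate([785, 276, 768]) open_box();
translate([750, -574, 0]) stool();
translate([-494, 258, 0]) stool();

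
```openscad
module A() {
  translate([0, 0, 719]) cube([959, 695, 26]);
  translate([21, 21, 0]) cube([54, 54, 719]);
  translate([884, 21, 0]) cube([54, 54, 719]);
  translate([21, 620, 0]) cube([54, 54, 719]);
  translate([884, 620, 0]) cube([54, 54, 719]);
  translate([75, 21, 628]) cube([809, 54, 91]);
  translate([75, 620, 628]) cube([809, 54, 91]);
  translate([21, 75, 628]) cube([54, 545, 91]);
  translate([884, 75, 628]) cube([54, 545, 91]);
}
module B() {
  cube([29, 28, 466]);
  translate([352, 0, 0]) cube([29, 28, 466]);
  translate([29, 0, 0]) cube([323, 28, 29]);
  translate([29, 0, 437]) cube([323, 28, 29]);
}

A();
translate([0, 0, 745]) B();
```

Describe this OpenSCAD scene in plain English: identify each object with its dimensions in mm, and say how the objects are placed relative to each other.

A is a table with a 959×695 mm rectangular top, 26 mm thick, top surface at z = 745 mm, supported by four 54×54 mm square legs, each inset 21 mm from the nearest pair of top edges, running from the floor. Four apron rails, 54 mm thick and 91 mm tall, run between adjacent legs with their top edges flush with the underside of the top and their outer faces flush with the legs' outer faces.

B is a picture frame with a 323×408 mm rectangular opening (x by z) and a uniform 29 mm border on every side. Frame depth is 28 mm along y. It is built from two vertical stiles running the full outside height and two horizontal rails spanning the gap between the stiles.

The picture frame is on top of the table.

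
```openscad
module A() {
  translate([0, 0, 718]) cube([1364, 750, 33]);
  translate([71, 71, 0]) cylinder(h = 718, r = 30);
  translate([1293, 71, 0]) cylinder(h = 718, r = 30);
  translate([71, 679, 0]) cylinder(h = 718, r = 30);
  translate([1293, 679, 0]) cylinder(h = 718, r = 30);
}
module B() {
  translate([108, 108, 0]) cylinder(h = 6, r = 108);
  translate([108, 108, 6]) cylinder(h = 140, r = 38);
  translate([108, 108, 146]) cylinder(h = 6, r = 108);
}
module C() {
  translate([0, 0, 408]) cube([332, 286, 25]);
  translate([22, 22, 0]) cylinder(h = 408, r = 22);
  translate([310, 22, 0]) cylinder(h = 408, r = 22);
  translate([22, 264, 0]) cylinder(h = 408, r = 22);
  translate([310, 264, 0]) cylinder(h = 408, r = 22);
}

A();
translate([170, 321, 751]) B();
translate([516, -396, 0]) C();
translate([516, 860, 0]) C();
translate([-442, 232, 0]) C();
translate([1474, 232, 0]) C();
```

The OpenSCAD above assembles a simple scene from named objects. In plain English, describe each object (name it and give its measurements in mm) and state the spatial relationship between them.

A is a rectangular dining table. The top is 1364×750×33 mm with its upper surface at z = 751 mm. It stands on four round legs of 60 mm diameter, each leg's bounding box inset 41 mm from the nearest pair of top edges, running from the floor to the underside of the top.

B is a spool: two coaxial disc flanges of radius 108 mm and thickness 6 mm, joined by a core cylinder of radius 38 mm and height 140 mm. The lower flange rests on z = 0 and the three cylinders share a vertical axis.

C is a four-legged stool. The seat is a 332×286×25 mm slab whose top surface is at z = 433 mm; four round legs, each 44 mm in diameter, run from the floor (z = 0) to the underside of the seat, each leg's axis is inset half a diameter from the nearest pair of seat edges (so the leg's bounding box is flush with the corner).

The spool is on top of the table. Four stools sit around the table at the −y, +y, −x, +x sides.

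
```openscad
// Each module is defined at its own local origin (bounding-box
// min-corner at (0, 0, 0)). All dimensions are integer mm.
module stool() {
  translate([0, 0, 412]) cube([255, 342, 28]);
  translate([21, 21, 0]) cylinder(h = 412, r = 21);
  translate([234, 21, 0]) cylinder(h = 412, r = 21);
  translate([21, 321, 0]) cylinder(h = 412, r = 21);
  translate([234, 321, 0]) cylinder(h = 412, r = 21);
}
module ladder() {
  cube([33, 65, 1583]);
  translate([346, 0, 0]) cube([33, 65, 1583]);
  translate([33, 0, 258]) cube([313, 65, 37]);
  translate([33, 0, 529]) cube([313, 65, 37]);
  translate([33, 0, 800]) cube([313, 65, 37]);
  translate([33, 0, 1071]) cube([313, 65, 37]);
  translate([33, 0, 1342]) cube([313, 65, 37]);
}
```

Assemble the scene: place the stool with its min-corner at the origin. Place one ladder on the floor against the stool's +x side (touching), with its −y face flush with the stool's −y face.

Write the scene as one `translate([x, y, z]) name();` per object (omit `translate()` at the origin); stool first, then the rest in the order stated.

stool();
translate([255, 0, 0]) ladder();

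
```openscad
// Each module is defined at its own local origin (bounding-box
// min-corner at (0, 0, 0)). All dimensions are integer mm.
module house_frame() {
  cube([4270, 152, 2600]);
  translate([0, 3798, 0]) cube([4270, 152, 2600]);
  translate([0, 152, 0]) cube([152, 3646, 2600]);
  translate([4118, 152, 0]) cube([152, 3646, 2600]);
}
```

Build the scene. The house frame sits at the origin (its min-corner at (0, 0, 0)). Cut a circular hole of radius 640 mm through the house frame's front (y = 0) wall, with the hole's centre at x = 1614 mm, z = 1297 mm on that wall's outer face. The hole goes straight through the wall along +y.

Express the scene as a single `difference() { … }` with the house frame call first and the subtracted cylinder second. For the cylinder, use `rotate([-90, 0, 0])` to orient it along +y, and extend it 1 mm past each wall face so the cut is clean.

difference() {
  house_frame();
  translate([1614, -1, 1297]) rotate([-90, 0, 0]) cylinder(h = 154, r = 640);
}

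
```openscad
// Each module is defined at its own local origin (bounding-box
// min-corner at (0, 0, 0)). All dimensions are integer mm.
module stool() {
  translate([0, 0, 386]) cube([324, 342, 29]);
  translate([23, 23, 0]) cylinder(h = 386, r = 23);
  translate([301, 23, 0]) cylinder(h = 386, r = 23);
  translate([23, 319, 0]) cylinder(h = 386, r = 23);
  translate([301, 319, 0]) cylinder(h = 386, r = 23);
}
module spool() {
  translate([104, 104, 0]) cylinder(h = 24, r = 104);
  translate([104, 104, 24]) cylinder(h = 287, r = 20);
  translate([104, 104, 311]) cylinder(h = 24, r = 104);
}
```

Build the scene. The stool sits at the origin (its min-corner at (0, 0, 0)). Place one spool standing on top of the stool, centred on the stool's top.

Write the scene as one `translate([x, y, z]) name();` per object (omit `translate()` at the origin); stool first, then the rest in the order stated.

stool();
translate([58, 67, 415]) spool();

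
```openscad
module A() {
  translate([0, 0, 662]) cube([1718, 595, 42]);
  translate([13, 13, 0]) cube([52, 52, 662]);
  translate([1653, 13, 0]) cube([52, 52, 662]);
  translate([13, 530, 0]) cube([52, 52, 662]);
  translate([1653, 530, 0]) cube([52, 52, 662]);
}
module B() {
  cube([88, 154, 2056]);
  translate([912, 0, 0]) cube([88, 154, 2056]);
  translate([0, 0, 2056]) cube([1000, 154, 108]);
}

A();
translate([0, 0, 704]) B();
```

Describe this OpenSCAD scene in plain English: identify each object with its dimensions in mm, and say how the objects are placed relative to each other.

A is a table with a 1718×595 mm rectangular top, 42 mm thick, top surface at z = 704 mm, supported by four 52×52 mm square legs, each inset 13 mm from the nearest pair of top edges, running from the floor.

B is a door frame. The clear opening is 824 mm wide and 2056 mm high. Two 88 mm wide jambs, 154 mm deep, stand either side of the opening from the floor to the top of the opening. A 108 mm thick head sits across the top of both jambs, spanning the full outside width of the frame.

The door frame is on top of the table.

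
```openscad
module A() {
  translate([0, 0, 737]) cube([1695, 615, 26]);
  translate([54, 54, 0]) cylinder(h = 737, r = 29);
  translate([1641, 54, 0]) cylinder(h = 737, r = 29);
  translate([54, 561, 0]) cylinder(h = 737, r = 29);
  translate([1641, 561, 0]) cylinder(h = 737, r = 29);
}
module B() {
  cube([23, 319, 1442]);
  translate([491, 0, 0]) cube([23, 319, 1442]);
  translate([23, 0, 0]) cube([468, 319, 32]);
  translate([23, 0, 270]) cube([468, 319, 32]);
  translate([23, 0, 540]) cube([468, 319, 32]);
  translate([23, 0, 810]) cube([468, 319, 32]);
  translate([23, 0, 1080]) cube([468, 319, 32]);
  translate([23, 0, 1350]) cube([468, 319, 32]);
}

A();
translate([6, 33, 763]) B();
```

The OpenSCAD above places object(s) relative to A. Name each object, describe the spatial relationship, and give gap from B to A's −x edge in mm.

A is a table. B is a bookshelf. The bookshelf is on top of the table. The gap from the bookshelf to the table's −x edge is 6 mm.

The bookshelf's min-x is at 6; the table's min-x is 0; gap = 6 mm.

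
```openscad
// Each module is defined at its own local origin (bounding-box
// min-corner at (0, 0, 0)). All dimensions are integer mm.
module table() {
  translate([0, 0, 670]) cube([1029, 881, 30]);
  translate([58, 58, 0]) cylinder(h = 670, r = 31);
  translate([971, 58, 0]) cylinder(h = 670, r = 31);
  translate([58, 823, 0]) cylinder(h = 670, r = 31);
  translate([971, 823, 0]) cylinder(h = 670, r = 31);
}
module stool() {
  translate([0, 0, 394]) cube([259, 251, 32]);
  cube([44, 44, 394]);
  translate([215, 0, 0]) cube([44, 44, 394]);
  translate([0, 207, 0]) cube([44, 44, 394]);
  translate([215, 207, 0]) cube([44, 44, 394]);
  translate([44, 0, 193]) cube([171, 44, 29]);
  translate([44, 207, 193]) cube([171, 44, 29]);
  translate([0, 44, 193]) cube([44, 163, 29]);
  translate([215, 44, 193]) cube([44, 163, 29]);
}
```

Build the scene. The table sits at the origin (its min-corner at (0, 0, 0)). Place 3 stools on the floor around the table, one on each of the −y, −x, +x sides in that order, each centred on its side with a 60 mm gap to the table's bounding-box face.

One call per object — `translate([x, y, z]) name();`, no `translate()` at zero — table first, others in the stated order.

table();
translate([385, -311, 0]) stool();
translate([-319, 315, 0]) stool();
translate([1089, 315, 0]) stool();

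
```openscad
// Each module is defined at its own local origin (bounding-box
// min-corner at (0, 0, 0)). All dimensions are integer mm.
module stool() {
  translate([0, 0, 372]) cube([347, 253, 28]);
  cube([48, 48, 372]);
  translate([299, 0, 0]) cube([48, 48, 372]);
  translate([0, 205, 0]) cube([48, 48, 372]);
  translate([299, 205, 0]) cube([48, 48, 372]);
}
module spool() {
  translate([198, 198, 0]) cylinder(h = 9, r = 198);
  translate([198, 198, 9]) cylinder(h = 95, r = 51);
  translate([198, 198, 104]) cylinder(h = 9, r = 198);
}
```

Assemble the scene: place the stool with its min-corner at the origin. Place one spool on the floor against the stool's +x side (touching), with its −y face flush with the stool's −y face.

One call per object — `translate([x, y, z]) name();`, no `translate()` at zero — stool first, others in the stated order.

stool();
translate([347, 0, 0]) spool();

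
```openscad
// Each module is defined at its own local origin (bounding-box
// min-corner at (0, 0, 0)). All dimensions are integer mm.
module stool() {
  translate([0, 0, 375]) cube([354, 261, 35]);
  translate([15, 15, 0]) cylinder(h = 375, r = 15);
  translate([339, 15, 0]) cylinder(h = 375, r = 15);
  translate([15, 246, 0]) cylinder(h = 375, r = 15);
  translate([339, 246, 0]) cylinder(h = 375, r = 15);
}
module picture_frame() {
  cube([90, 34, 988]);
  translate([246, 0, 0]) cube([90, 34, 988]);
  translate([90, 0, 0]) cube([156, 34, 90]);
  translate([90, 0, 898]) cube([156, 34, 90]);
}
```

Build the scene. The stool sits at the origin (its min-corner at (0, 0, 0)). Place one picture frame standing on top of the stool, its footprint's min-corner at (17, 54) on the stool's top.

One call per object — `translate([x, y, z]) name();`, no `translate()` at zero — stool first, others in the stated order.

stool();
translate([17, 54, 410]) picture_frame();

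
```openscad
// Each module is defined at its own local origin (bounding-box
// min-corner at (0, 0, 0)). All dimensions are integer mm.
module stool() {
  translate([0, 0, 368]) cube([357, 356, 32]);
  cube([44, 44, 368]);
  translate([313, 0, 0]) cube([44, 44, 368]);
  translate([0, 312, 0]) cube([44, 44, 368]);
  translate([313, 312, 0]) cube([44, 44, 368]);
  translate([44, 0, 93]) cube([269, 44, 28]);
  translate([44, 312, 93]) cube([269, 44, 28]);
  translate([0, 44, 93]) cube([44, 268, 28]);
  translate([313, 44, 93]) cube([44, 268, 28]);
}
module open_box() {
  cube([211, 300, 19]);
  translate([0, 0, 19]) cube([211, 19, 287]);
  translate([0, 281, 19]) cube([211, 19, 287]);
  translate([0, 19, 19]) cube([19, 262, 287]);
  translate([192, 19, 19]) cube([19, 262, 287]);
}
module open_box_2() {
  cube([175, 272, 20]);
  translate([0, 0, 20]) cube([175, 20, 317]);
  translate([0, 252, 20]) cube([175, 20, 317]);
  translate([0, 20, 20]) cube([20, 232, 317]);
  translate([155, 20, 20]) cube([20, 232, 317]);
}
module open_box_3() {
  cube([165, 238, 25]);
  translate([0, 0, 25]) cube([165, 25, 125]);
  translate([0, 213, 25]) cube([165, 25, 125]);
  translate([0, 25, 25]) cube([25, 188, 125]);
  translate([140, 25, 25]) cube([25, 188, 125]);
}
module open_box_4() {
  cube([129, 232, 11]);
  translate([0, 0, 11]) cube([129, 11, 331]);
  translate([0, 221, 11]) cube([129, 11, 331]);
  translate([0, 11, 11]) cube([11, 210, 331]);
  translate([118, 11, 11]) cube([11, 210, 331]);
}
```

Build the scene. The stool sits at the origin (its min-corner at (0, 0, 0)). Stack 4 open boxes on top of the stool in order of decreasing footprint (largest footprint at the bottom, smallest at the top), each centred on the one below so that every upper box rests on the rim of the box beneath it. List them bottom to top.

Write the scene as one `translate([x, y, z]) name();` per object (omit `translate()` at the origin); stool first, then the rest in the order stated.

stool();
translate([73, 28, 400]) open_box();
translate([91, 42, 706]) open_box_2();
translate([96, 59, 1043]) open_box_3();
translate([114, 62, 1193]) open_box_4();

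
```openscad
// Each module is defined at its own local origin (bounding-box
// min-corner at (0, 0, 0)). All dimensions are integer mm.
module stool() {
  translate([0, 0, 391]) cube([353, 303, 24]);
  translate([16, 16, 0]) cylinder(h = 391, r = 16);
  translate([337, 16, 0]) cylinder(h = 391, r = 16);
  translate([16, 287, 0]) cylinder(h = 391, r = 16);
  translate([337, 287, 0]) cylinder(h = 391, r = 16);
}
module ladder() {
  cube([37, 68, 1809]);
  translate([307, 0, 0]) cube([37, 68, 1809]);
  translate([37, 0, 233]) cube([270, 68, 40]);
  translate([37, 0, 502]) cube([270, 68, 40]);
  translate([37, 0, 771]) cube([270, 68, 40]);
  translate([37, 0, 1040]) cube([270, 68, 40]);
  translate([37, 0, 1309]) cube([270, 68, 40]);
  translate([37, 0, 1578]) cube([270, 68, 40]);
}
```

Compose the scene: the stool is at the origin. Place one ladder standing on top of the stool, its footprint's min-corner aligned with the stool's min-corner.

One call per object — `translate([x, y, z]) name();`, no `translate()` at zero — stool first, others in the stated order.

stool();
translate([0, 0, 415]) ladder();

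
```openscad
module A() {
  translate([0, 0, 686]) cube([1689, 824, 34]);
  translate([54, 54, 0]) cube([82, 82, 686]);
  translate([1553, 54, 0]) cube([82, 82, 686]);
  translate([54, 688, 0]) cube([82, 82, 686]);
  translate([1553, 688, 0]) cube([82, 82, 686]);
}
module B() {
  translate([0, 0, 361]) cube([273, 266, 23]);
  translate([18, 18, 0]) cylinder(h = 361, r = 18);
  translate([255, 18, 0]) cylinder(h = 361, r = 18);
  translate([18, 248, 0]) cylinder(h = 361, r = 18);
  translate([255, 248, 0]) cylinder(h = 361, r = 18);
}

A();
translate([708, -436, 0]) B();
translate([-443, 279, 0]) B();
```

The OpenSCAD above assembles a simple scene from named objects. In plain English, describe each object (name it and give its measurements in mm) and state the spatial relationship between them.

A is a table with a 1689×824 mm rectangular top, 34 mm thick, top surface at z = 720 mm, supported by four 82×82 mm square legs, each inset 54 mm from the nearest pair of top edges, running from the floor.

B is a four-legged stool. The seat is 273×266 mm, 23 mm thick, top at z = 384 mm. It stands on four round legs, each 36 mm in diameter, from z = 0 to the seat underside, each leg's axis is inset half a diameter from the nearest pair of seat edges (so the leg's bounding box is flush with the corner).

Two stools sit around the table at the −y, −x sides.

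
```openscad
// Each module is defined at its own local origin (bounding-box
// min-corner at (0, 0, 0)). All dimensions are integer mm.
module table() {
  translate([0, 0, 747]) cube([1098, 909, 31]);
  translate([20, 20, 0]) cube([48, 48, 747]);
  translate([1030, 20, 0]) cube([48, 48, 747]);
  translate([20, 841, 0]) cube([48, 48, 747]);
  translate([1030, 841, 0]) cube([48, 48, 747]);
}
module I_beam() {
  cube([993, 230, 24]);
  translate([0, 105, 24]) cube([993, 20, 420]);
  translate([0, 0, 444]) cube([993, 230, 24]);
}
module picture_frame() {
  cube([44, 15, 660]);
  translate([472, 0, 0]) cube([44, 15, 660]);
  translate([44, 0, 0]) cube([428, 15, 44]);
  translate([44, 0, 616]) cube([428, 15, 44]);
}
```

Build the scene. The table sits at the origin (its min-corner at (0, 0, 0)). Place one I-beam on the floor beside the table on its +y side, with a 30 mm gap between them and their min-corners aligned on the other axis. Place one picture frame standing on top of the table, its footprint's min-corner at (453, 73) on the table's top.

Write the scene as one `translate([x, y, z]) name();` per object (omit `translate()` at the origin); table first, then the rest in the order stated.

table();
translate([0, 939, 0]) I_beam();
translate([453, 73, 778]) picture_frame();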